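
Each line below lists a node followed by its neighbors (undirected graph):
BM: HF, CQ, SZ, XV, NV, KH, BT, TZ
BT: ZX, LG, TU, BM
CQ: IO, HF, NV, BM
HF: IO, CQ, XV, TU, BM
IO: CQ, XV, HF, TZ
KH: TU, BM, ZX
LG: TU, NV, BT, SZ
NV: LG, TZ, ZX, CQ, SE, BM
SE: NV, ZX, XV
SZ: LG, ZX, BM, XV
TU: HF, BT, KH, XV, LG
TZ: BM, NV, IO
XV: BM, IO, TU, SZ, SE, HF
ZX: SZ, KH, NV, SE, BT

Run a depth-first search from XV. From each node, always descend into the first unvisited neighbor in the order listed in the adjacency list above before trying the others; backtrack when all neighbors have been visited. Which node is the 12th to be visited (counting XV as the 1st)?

Visit XV
XV → BM
BM → HF
HF → IO
IO → CQ
CQ → NV
NV → LG
LG → TU
TU → BT
BT → ZX
ZX → SZ
ZX → KH
ZX → SE
NV → TZ

Visit order: XV, BM, HF, IO, CQ, NV, LG, TU, BT, ZX, SZ, KH, SE, TZ

KH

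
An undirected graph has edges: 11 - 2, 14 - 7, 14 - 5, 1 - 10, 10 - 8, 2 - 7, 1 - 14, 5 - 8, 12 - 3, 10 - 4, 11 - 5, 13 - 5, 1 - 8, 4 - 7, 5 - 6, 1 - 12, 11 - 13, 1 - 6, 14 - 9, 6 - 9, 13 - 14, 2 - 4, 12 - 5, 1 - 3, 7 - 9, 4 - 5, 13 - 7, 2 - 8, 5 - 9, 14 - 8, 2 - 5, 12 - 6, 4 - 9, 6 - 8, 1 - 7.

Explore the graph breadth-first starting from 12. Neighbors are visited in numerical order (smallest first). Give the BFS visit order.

Visit 12; enqueue 1, 3, 5, 6 → queue [1, 3, 5, 6]
Visit 1; enqueue 7, 8, 10, 14 → queue [3, 5, 6, 7, 8, 10, 14]
Visit 3 → queue [5, 6, 7, 8, 10, 14]
Visit 5; enqueue 2, 4, 9, 11, 13 → queue [6, 7, 8, 10, 14, 2, 4, 9, 11, 13]
Visit 6 → queue [7, 8, 10, 14, 2, 4, 9, 11, 13]
Visit 7 → queue [8, 10, 14, 2, 4, 9, 11, 13]
Visit 8 → queue [10, 14, 2, 4, 9, 11, 13]
Visit 10 → queue [14, 2, 4, 9, 11, 13]
Visit 14 → queue [2, 4, 9, 11, 13]
Visit 2 → queue [4, 9, 11, 13]
Visit 4 → queue [9, 11, 13]
Visit 9 → queue [11, 13]
Visit 11 → queue [13]
Visit 13 → queue []

12 → 1 → 3 → 5 → 6 → 7 → 8 → 10 → 14 → 2 → 4 → 9 → 11 → 13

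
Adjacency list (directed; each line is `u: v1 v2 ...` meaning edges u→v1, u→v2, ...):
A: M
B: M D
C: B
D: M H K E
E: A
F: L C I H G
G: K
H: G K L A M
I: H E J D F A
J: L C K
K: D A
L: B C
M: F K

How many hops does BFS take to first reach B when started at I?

Level 0: I
Level 1: A, D, E, F, H, J
Level 2: C, G, K, L, M
Level 3: B
B first appears at level 3.

3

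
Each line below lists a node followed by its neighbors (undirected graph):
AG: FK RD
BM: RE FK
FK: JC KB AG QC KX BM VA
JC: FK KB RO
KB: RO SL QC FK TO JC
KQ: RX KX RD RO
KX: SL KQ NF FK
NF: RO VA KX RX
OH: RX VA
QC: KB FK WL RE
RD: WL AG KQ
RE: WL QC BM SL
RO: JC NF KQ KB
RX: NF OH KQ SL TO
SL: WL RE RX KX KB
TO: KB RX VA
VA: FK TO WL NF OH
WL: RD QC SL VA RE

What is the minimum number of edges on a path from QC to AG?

2

Level 0: QC
Level 1: FK, KB, RE, WL
Level 2: AG, BM, JC, KX, RD, RO, SL, TO, VA
Level 3: KQ, NF, OH, RX
AG first appears at level 2.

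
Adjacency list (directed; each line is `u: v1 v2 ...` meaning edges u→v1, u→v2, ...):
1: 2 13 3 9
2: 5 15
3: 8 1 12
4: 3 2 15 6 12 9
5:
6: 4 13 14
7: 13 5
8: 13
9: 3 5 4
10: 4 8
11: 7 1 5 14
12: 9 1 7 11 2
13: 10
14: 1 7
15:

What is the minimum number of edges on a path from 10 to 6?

2

Level 0: 10
Level 1: 4, 8
Level 2: 2, 3, 6, 9, 12, 13, 15
Level 3: 1, 5, 7, 11, 14
6 first appears at level 2.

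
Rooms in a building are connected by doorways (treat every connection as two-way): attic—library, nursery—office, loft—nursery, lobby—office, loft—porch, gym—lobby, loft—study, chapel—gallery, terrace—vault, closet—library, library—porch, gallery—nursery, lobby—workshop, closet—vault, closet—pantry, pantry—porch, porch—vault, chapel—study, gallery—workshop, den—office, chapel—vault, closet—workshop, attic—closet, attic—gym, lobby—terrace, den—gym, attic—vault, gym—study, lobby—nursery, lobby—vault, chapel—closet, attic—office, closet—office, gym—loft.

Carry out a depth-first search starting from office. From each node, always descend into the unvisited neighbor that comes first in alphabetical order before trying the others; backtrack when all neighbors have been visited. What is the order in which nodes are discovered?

office -> attic -> closet -> chapel -> gallery -> nursery -> lobby -> gym -> den -> loft -> porch -> library -> pantry -> vault -> terrace -> study -> workshop

Visit office
office → attic
attic → closet
closet → chapel
chapel → gallery
gallery → nursery
nursery → lobby
lobby → gym
gym → den
gym → loft
loft → porch
porch → library
porch → pantry
porch → vault
vault → terrace
loft → study
lobby → workshop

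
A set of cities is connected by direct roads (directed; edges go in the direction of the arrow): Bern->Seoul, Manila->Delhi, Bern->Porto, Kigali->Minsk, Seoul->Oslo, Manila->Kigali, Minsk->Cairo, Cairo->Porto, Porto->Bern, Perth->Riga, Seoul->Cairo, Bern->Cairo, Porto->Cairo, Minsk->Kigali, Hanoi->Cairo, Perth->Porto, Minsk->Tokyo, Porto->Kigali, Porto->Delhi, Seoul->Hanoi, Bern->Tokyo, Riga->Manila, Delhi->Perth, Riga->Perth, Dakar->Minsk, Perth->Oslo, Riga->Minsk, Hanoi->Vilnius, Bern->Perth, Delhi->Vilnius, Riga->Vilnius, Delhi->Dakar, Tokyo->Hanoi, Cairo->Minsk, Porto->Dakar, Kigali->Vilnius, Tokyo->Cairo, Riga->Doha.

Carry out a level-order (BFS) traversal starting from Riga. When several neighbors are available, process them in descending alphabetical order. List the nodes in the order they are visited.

Riga, Vilnius, Perth, Minsk, Manila, Doha, Porto, Oslo, Tokyo, Kigali, Cairo, Delhi, Dakar, Bern, Hanoi, Seoul

Visit Riga; enqueue Vilnius, Perth, Minsk, Manila, Doha → queue [Vilnius, Perth, Minsk, Manila, Doha]
Visit Vilnius → queue [Perth, Minsk, Manila, Doha]
Visit Perth; enqueue Porto, Oslo → queue [Minsk, Manila, Doha, Porto, Oslo]
Visit Minsk; enqueue Tokyo, Kigali, Cairo → queue [Manila, Doha, Porto, Oslo, Tokyo, Kigali, Cairo]
Visit Manila; enqueue Delhi → queue [Doha, Porto, Oslo, Tokyo, Kigali, Cairo, Delhi]
Visit Doha → queue [Porto, Oslo, Tokyo, Kigali, Cairo, Delhi]
Visit Porto; enqueue Dakar, Bern → queue [Oslo, Tokyo, Kigali, Cairo, Delhi, Dakar, Bern]
Visit Oslo → queue [Tokyo, Kigali, Cairo, Delhi, Dakar, Bern]
Visit Tokyo; enqueue Hanoi → queue [Kigali, Cairo, Delhi, Dakar, Bern, Hanoi]
Visit Kigali → queue [Cairo, Delhi, Dakar, Bern, Hanoi]
Visit Cairo → queue [Delhi, Dakar, Bern, Hanoi]
Visit Delhi → queue [Dakar, Bern, Hanoi]
Visit Dakar → queue [Bern, Hanoi]
Visit Bern; enqueue Seoul → queue [Hanoi, Seoul]
Visit Hanoi → queue [Seoul]
Visit Seoul → queue []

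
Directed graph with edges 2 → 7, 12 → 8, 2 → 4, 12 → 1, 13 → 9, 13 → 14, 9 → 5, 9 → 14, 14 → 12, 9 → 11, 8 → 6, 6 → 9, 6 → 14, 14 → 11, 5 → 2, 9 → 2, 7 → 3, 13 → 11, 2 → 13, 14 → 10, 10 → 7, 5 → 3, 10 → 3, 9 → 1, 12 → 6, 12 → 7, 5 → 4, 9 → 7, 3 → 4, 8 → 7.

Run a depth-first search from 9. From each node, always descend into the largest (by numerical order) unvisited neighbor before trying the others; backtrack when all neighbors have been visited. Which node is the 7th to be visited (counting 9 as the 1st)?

4

Visit 9
9 → 14
14 → 12
12 → 8
8 → 7
7 → 3
3 → 4
8 → 6
12 → 1
14 → 11
14 → 10
9 → 5
5 → 2
2 → 13

Visit order: 9, 14, 12, 8, 7, 3, 4, 6, 1, 11, 10, 5, 2, 13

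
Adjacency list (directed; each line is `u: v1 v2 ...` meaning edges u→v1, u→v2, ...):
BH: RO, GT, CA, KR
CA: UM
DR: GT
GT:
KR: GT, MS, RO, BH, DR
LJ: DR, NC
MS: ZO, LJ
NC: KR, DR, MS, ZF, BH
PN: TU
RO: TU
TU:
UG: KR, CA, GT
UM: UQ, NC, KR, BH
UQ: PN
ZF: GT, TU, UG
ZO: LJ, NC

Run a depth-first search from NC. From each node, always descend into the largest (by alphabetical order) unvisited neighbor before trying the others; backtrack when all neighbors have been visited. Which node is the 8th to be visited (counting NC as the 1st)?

Visit NC
NC → ZF
ZF → UG
UG → KR
KR → RO
RO → TU
KR → MS
MS → ZO
ZO → LJ
LJ → DR
DR → GT
KR → BH
BH → CA
CA → UM
UM → UQ
UQ → PN

Visit order: NC, ZF, UG, KR, RO, TU, MS, ZO, LJ, DR, GT, BH, CA, UM, UQ, PN

ZO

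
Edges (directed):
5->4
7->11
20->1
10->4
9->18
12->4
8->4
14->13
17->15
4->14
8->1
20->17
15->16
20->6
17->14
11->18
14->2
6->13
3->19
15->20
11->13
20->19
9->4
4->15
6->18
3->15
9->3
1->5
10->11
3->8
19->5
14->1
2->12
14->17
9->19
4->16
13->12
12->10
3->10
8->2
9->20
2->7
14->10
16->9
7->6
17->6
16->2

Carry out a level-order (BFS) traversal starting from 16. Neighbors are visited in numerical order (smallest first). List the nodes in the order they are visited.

Visit 16; enqueue 2, 9 → queue [2, 9]
Visit 2; enqueue 7, 12 → queue [9, 7, 12]
Visit 9; enqueue 3, 4, 18, 19, 20 → queue [7, 12, 3, 4, 18, 19, 20]
Visit 7; enqueue 6, 11 → queue [12, 3, 4, 18, 19, 20, 6, 11]
Visit 12; enqueue 10 → queue [3, 4, 18, 19, 20, 6, 11, 10]
Visit 3; enqueue 8, 15 → queue [4, 18, 19, 20, 6, 11, 10, 8, 15]
Visit 4; enqueue 14 → queue [18, 19, 20, 6, 11, 10, 8, 15, 14]
Visit 18 → queue [19, 20, 6, 11, 10, 8, 15, 14]
Visit 19; enqueue 5 → queue [20, 6, 11, 10, 8, 15, 14, 5]
Visit 20; enqueue 1, 17 → queue [6, 11, 10, 8, 15, 14, 5, 1, 17]
Visit 6; enqueue 13 → queue [11, 10, 8, 15, 14, 5, 1, 17, 13]
Visit 11 → queue [10, 8, 15, 14, 5, 1, 17, 13]
Visit 10 → queue [8, 15, 14, 5, 1, 17, 13]
Visit 8 → queue [15, 14, 5, 1, 17, 13]
Visit 15 → queue [14, 5, 1, 17, 13]
Visit 14 → queue [5, 1, 17, 13]
Visit 5 → queue [1, 17, 13]
Visit 1 → queue [17, 13]
Visit 17 → queue [13]
Visit 13 → queue []

16 2 9 7 12 3 4 18 19 20 6 11 10 8 15 14 5 1 17 13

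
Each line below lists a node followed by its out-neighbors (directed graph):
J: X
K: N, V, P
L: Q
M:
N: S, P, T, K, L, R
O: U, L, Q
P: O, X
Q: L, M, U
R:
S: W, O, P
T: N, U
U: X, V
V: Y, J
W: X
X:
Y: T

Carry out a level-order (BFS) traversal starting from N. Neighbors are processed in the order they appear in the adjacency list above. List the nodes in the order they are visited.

N -> S -> P -> T -> K -> L -> R -> W -> O -> X -> U -> V -> Q -> Y -> J -> M

Visit N; enqueue S, P, T, K, L, R → queue [S, P, T, K, L, R]
Visit S; enqueue W, O → queue [P, T, K, L, R, W, O]
Visit P; enqueue X → queue [T, K, L, R, W, O, X]
Visit T; enqueue U → queue [K, L, R, W, O, X, U]
Visit K; enqueue V → queue [L, R, W, O, X, U, V]
Visit L; enqueue Q → queue [R, W, O, X, U, V, Q]
Visit R → queue [W, O, X, U, V, Q]
Visit W → queue [O, X, U, V, Q]
Visit O → queue [X, U, V, Q]
Visit X → queue [U, V, Q]
Visit U → queue [V, Q]
Visit V; enqueue Y, J → queue [Q, Y, J]
Visit Q; enqueue M → queue [Y, J, M]
Visit Y → queue [J, M]
Visit J → queue [M]
Visit M → queue []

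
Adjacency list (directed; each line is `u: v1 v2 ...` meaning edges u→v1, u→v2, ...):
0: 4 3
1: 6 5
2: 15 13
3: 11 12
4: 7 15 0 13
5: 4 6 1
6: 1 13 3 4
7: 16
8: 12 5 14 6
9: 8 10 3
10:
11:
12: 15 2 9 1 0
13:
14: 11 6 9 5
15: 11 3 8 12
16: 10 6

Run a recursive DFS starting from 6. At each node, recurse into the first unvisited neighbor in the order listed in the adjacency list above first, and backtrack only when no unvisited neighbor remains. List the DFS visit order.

Visit 6
6 → 1
1 → 5
5 → 4
4 → 7
7 → 16
16 → 10
4 → 15
15 → 11
15 → 3
3 → 12
12 → 2
2 → 13
12 → 9
9 → 8
8 → 14
12 → 0

6, 1, 5, 4, 7, 16, 10, 15, 11, 3, 12, 2, 13, 9, 8, 14, 0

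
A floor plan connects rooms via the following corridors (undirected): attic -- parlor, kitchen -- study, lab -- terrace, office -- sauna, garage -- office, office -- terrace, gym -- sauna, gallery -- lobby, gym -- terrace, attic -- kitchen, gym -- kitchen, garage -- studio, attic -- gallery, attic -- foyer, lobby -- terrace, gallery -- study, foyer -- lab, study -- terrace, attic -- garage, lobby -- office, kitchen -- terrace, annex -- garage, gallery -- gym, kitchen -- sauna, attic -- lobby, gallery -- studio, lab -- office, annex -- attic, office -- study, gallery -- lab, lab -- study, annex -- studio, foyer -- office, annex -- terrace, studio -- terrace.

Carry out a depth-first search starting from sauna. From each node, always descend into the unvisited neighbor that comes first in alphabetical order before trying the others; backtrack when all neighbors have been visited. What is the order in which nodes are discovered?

sauna -> gym -> gallery -> attic -> annex -> garage -> office -> foyer -> lab -> study -> kitchen -> terrace -> lobby -> studio -> parlor

Visit sauna
sauna → gym
gym → gallery
gallery → attic
attic → annex
annex → garage
garage → office
office → foyer
foyer → lab
lab → study
study → kitchen
kitchen → terrace
terrace → lobby
terrace → studio
attic → parlor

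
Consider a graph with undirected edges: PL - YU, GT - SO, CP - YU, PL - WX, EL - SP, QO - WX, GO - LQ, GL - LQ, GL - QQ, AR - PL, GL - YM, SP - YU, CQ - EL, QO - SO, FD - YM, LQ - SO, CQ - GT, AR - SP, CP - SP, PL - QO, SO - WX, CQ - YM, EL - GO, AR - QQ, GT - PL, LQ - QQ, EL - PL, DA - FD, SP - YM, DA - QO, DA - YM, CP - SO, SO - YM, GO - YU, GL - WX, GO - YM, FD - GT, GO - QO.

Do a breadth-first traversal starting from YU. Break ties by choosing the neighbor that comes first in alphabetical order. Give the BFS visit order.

Visit YU; enqueue CP, GO, PL, SP → queue [CP, GO, PL, SP]
Visit CP; enqueue SO → queue [GO, PL, SP, SO]
Visit GO; enqueue EL, LQ, QO, YM → queue [PL, SP, SO, EL, LQ, QO, YM]
Visit PL; enqueue AR, GT, WX → queue [SP, SO, EL, LQ, QO, YM, AR, GT, WX]
Visit SP → queue [SO, EL, LQ, QO, YM, AR, GT, WX]
Visit SO → queue [EL, LQ, QO, YM, AR, GT, WX]
Visit EL; enqueue CQ → queue [LQ, QO, YM, AR, GT, WX, CQ]
Visit LQ; enqueue GL, QQ → queue [QO, YM, AR, GT, WX, CQ, GL, QQ]
Visit QO; enqueue DA → queue [YM, AR, GT, WX, CQ, GL, QQ, DA]
Visit YM; enqueue FD → queue [AR, GT, WX, CQ, GL, QQ, DA, FD]
Visit AR → queue [GT, WX, CQ, GL, QQ, DA, FD]
Visit GT → queue [WX, CQ, GL, QQ, DA, FD]
Visit WX → queue [CQ, GL, QQ, DA, FD]
Visit CQ → queue [GL, QQ, DA, FD]
Visit GL → queue [QQ, DA, FD]
Visit QQ → queue [DA, FD]
Visit DA → queue [FD]
Visit FD → queue []

YU, CP, GO, PL, SP, SO, EL, LQ, QO, YM, AR, GT, WX, CQ, GL, QQ, DA, FD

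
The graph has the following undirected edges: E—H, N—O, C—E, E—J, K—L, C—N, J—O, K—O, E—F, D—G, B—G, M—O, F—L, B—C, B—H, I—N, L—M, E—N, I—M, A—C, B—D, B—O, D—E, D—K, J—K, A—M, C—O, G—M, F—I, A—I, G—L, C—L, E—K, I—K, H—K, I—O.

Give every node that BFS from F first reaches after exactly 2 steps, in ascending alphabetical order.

Level 0: F
Level 1: E, I, L
Level 2: A, C, D, G, H, J, K, M, N, O
Level 3: B

A, C, D, G, H, J, K, M, N, O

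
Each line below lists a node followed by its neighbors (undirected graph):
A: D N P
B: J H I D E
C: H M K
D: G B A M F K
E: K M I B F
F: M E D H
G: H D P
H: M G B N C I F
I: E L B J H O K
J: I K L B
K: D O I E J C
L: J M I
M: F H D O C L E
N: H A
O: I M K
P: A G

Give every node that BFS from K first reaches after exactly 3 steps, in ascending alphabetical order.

N, P

Level 0: K
Level 1: C, D, E, I, J, O
Level 2: A, B, F, G, H, L, M
Level 3: N, P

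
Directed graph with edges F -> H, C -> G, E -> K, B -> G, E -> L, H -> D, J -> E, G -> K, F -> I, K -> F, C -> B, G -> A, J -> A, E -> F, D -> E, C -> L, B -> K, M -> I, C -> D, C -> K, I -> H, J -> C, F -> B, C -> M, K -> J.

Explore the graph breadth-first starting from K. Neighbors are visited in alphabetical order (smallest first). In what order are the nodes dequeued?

K, F, J, B, H, I, A, C, E, G, D, L, M

Visit K; enqueue F, J → queue [F, J]
Visit F; enqueue B, H, I → queue [J, B, H, I]
Visit J; enqueue A, C, E → queue [B, H, I, A, C, E]
Visit B; enqueue G → queue [H, I, A, C, E, G]
Visit H; enqueue D → queue [I, A, C, E, G, D]
Visit I → queue [A, C, E, G, D]
Visit A → queue [C, E, G, D]
Visit C; enqueue L, M → queue [E, G, D, L, M]
Visit E → queue [G, D, L, M]
Visit G → queue [D, L, M]
Visit D → queue [L, M]
Visit L → queue [M]
Visit M → queue []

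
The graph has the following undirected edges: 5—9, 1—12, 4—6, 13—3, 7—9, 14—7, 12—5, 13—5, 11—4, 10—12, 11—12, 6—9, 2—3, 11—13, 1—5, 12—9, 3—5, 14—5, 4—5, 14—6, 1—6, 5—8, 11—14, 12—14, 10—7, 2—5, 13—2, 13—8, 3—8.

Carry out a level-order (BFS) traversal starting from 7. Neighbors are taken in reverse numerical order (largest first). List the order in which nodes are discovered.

7 -> 14 -> 10 -> 9 -> 12 -> 11 -> 6 -> 5 -> 1 -> 13 -> 4 -> 8 -> 3 -> 2

Visit 7; enqueue 14, 10, 9 → queue [14, 10, 9]
Visit 14; enqueue 12, 11, 6, 5 → queue [10, 9, 12, 11, 6, 5]
Visit 10 → queue [9, 12, 11, 6, 5]
Visit 9 → queue [12, 11, 6, 5]
Visit 12; enqueue 1 → queue [11, 6, 5, 1]
Visit 11; enqueue 13, 4 → queue [6, 5, 1, 13, 4]
Visit 6 → queue [5, 1, 13, 4]
Visit 5; enqueue 8, 3, 2 → queue [1, 13, 4, 8, 3, 2]
Visit 1 → queue [13, 4, 8, 3, 2]
Visit 13 → queue [4, 8, 3, 2]
Visit 4 → queue [8, 3, 2]
Visit 8 → queue [3, 2]
Visit 3 → queue [2]
Visit 2 → queue []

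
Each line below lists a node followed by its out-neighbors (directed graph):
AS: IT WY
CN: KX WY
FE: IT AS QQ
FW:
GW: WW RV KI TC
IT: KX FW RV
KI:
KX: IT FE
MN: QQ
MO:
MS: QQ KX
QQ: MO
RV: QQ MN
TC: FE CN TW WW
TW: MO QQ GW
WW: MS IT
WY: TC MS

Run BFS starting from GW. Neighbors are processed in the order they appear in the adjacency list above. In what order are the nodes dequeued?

Visit GW; enqueue WW, RV, KI, TC → queue [WW, RV, KI, TC]
Visit WW; enqueue MS, IT → queue [RV, KI, TC, MS, IT]
Visit RV; enqueue QQ, MN → queue [KI, TC, MS, IT, QQ, MN]
Visit KI → queue [TC, MS, IT, QQ, MN]
Visit TC; enqueue FE, CN, TW → queue [MS, IT, QQ, MN, FE, CN, TW]
Visit MS; enqueue KX → queue [IT, QQ, MN, FE, CN, TW, KX]
Visit IT; enqueue FW → queue [QQ, MN, FE, CN, TW, KX, FW]
Visit QQ; enqueue MO → queue [MN, FE, CN, TW, KX, FW, MO]
Visit MN → queue [FE, CN, TW, KX, FW, MO]
Visit FE; enqueue AS → queue [CN, TW, KX, FW, MO, AS]
Visit CN; enqueue WY → queue [TW, KX, FW, MO, AS, WY]
Visit TW → queue [KX, FW, MO, AS, WY]
Visit KX → queue [FW, MO, AS, WY]
Visit FW → queue [MO, AS, WY]
Visit MO → queue [AS, WY]
Visit AS → queue [WY]
Visit WY → queue []

GW, WW, RV, KI, TC, MS, IT, QQ, MN, FE, CN, TW, KX, FW, MO, AS, WY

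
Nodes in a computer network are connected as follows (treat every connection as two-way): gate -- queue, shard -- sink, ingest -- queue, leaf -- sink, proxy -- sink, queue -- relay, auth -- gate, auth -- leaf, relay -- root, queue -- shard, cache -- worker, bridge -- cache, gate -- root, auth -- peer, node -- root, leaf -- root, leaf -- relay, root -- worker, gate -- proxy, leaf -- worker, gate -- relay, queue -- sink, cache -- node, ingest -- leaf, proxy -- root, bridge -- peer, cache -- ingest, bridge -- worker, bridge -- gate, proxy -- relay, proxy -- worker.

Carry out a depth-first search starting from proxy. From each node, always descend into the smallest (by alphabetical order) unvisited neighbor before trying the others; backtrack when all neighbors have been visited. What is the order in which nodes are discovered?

proxy gate auth leaf ingest cache bridge peer worker root node relay queue shard sink

Visit proxy
proxy → gate
gate → auth
auth → leaf
leaf → ingest
ingest → cache
cache → bridge
bridge → peer
bridge → worker
worker → root
root → node
root → relay
relay → queue
queue → shard
shard → sink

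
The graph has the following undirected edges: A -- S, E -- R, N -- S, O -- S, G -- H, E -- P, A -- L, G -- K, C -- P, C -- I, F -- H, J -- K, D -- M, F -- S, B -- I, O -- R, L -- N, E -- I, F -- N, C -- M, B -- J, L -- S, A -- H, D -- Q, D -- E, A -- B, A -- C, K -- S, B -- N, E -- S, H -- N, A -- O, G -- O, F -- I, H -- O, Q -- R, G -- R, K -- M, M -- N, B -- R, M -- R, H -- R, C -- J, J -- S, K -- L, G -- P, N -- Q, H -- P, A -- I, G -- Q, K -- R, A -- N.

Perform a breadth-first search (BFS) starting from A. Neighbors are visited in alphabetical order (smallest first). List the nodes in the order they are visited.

Visit A; enqueue B, C, H, I, L, N, O, S → queue [B, C, H, I, L, N, O, S]
Visit B; enqueue J, R → queue [C, H, I, L, N, O, S, J, R]
Visit C; enqueue M, P → queue [H, I, L, N, O, S, J, R, M, P]
Visit H; enqueue F, G → queue [I, L, N, O, S, J, R, M, P, F, G]
Visit I; enqueue E → queue [L, N, O, S, J, R, M, P, F, G, E]
Visit L; enqueue K → queue [N, O, S, J, R, M, P, F, G, E, K]
Visit N; enqueue Q → queue [O, S, J, R, M, P, F, G, E, K, Q]
Visit O → queue [S, J, R, M, P, F, G, E, K, Q]
Visit S → queue [J, R, M, P, F, G, E, K, Q]
Visit J → queue [R, M, P, F, G, E, K, Q]
Visit R → queue [M, P, F, G, E, K, Q]
Visit M; enqueue D → queue [P, F, G, E, K, Q, D]
Visit P → queue [F, G, E, K, Q, D]
Visit F → queue [G, E, K, Q, D]
Visit G → queue [E, K, Q, D]
Visit E → queue [K, Q, D]
Visit K → queue [Q, D]
Visit Q → queue [D]
Visit D → queue []

A, B, C, H, I, L, N, O, S, J, R, M, P, F, G, E, K, Q, D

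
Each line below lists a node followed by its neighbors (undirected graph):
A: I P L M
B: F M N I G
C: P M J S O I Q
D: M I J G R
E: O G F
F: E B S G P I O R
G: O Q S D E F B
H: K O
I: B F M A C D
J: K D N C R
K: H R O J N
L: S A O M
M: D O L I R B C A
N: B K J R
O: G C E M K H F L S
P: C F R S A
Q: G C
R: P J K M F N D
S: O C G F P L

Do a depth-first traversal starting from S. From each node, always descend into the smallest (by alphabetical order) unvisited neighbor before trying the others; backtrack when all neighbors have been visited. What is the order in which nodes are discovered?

Visit S
S → C
C → I
I → A
A → L
L → M
M → B
B → F
F → E
E → G
G → D
D → J
J → K
K → H
H → O
K → N
N → R
R → P
G → Q

S C I A L M B F E G D J K H O N R P Q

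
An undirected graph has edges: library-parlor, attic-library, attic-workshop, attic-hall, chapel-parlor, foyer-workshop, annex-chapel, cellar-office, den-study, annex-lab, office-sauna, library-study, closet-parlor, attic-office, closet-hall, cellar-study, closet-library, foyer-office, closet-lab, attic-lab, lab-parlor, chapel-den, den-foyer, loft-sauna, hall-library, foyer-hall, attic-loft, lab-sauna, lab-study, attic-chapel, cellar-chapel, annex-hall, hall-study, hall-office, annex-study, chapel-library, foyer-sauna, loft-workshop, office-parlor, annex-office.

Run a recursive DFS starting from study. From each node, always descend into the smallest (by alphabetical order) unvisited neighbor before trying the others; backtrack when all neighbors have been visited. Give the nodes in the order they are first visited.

Visit study
study → annex
annex → chapel
chapel → attic
attic → hall
hall → closet
closet → lab
lab → parlor
parlor → library
parlor → office
office → cellar
office → foyer
foyer → den
foyer → sauna
sauna → loft
loft → workshop

study annex chapel attic hall closet lab parlor library office cellar foyer den sauna loft workshop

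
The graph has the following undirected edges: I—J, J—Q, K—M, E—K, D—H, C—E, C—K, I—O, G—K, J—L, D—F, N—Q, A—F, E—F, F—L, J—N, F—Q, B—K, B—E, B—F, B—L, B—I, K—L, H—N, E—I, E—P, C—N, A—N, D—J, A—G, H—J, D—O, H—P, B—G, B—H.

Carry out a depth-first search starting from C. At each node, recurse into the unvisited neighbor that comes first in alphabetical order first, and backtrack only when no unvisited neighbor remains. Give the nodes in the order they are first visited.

C -> E -> B -> F -> A -> G -> K -> L -> J -> D -> H -> N -> Q -> P -> O -> I -> M

Visit C
C → E
E → B
B → F
F → A
A → G
G → K
K → L
L → J
J → D
D → H
H → N
N → Q
H → P
D → O
O → I
K → M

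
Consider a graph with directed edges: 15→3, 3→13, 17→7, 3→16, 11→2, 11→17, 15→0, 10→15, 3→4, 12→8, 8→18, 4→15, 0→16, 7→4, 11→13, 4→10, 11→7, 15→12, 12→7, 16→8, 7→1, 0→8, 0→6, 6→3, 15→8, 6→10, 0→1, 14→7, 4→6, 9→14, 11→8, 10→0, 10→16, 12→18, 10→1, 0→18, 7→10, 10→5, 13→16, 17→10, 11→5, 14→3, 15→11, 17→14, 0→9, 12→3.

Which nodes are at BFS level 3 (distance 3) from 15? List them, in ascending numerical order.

10, 14

Level 0: 15
Level 1: 0, 3, 8, 11, 12
Level 2: 1, 2, 4, 5, 6, 7, 9, 13, 16, 17, 18
Level 3: 10, 14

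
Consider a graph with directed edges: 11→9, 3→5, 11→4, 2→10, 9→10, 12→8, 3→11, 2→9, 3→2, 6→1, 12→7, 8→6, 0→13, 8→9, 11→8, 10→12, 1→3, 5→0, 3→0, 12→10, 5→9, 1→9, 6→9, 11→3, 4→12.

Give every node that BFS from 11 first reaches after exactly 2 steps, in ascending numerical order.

0, 2, 5, 6, 10, 12

Level 0: 11
Level 1: 3, 4, 8, 9
Level 2: 0, 2, 5, 6, 10, 12
Level 3: 1, 7, 13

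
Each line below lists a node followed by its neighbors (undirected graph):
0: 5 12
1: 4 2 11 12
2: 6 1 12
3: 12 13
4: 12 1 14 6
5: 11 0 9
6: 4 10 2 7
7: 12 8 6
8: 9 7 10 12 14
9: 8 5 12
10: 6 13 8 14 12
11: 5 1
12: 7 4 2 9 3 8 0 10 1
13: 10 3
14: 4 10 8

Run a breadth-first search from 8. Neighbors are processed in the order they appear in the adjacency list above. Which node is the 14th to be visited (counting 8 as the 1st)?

1

Visit 8; enqueue 9, 7, 10, 12, 14 → queue [9, 7, 10, 12, 14]
Visit 9; enqueue 5 → queue [7, 10, 12, 14, 5]
Visit 7; enqueue 6 → queue [10, 12, 14, 5, 6]
Visit 10; enqueue 13 → queue [12, 14, 5, 6, 13]
Visit 12; enqueue 4, 2, 3, 0, 1 → queue [14, 5, 6, 13, 4, 2, 3, 0, 1]
Visit 14 → queue [5, 6, 13, 4, 2, 3, 0, 1]
Visit 5; enqueue 11 → queue [6, 13, 4, 2, 3, 0, 1, 11]
Visit 6 → queue [13, 4, 2, 3, 0, 1, 11]
Visit 13 → queue [4, 2, 3, 0, 1, 11]
Visit 4 → queue [2, 3, 0, 1, 11]
Visit 2 → queue [3, 0, 1, 11]
Visit 3 → queue [0, 1, 11]
Visit 0 → queue [1, 11]
Visit 1 → queue [11]
Visit 11 → queue []

Visit order: 8, 9, 7, 10, 12, 14, 5, 6, 13, 4, 2, 3, 0, 1, 11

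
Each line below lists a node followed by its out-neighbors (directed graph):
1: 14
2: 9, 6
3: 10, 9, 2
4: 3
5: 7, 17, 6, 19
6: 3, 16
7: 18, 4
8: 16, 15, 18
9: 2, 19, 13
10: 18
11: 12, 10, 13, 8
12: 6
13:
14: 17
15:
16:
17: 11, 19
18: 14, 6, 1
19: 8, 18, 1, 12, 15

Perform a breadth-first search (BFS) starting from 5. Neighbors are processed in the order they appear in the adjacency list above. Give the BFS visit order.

5 -> 7 -> 17 -> 6 -> 19 -> 18 -> 4 -> 11 -> 3 -> 16 -> 8 -> 1 -> 12 -> 15 -> 14 -> 10 -> 13 -> 9 -> 2

Visit 5; enqueue 7, 17, 6, 19 → queue [7, 17, 6, 19]
Visit 7; enqueue 18, 4 → queue [17, 6, 19, 18, 4]
Visit 17; enqueue 11 → queue [6, 19, 18, 4, 11]
Visit 6; enqueue 3, 16 → queue [19, 18, 4, 11, 3, 16]
Visit 19; enqueue 8, 1, 12, 15 → queue [18, 4, 11, 3, 16, 8, 1, 12, 15]
Visit 18; enqueue 14 → queue [4, 11, 3, 16, 8, 1, 12, 15, 14]
Visit 4 → queue [11, 3, 16, 8, 1, 12, 15, 14]
Visit 11; enqueue 10, 13 → queue [3, 16, 8, 1, 12, 15, 14, 10, 13]
Visit 3; enqueue 9, 2 → queue [16, 8, 1, 12, 15, 14, 10, 13, 9, 2]
Visit 16 → queue [8, 1, 12, 15, 14, 10, 13, 9, 2]
Visit 8 → queue [1, 12, 15, 14, 10, 13, 9, 2]
Visit 1 → queue [12, 15, 14, 10, 13, 9, 2]
Visit 12 → queue [15, 14, 10, 13, 9, 2]
Visit 15 → queue [14, 10, 13, 9, 2]
Visit 14 → queue [10, 13, 9, 2]
Visit 10 → queue [13, 9, 2]
Visit 13 → queue [9, 2]
Visit 9 → queue [2]
Visit 2 → queue []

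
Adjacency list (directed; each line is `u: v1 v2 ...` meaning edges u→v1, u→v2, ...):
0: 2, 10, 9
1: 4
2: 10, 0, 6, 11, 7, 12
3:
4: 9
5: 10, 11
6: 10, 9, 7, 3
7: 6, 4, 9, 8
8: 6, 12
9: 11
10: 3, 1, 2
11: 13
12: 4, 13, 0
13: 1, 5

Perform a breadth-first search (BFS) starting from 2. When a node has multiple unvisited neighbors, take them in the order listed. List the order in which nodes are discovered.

Visit 2; enqueue 10, 0, 6, 11, 7, 12 → queue [10, 0, 6, 11, 7, 12]
Visit 10; enqueue 3, 1 → queue [0, 6, 11, 7, 12, 3, 1]
Visit 0; enqueue 9 → queue [6, 11, 7, 12, 3, 1, 9]
Visit 6 → queue [11, 7, 12, 3, 1, 9]
Visit 11; enqueue 13 → queue [7, 12, 3, 1, 9, 13]
Visit 7; enqueue 4, 8 → queue [12, 3, 1, 9, 13, 4, 8]
Visit 12 → queue [3, 1, 9, 13, 4, 8]
Visit 3 → queue [1, 9, 13, 4, 8]
Visit 1 → queue [9, 13, 4, 8]
Visit 9 → queue [13, 4, 8]
Visit 13; enqueue 5 → queue [4, 8, 5]
Visit 4 → queue [8, 5]
Visit 8 → queue [5]
Visit 5 → queue []

2 10 0 6 11 7 12 3 1 9 13 4 8 5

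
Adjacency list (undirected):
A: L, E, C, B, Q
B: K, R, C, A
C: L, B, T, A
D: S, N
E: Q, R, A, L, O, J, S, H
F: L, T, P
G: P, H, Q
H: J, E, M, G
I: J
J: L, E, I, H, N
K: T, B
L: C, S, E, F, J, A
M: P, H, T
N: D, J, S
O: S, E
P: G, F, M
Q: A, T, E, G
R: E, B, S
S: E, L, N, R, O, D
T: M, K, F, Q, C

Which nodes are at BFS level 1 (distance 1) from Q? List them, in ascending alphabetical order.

Level 0: Q
Level 1: A, E, G, T
Level 2: B, C, F, H, J, K, L, M, O, P, R, S
Level 3: D, I, N

A, E, G, T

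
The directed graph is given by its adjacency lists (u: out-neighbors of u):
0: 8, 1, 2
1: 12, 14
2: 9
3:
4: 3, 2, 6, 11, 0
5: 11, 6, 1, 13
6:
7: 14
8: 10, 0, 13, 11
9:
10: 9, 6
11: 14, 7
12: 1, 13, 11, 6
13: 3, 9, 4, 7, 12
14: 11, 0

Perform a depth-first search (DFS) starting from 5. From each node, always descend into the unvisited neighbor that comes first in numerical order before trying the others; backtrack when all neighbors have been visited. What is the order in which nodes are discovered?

Visit 5
5 → 1
1 → 12
12 → 6
12 → 11
11 → 7
7 → 14
14 → 0
0 → 2
2 → 9
0 → 8
8 → 10
8 → 13
13 → 3
13 → 4

5, 1, 12, 6, 11, 7, 14, 0, 2, 9, 8, 10, 13, 3, 4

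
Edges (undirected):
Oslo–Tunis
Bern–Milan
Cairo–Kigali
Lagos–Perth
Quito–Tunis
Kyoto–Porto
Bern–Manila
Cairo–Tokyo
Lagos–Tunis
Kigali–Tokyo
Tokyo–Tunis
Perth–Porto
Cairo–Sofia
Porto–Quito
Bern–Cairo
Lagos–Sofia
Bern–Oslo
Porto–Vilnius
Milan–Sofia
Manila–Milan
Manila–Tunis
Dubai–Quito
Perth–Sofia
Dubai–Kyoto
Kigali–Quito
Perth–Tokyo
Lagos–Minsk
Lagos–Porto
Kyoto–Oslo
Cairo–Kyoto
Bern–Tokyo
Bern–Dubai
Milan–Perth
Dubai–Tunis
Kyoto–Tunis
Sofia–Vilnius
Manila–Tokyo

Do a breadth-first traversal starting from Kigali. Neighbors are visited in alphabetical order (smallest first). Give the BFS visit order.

Kigali, Cairo, Quito, Tokyo, Bern, Kyoto, Sofia, Dubai, Porto, Tunis, Manila, Perth, Milan, Oslo, Lagos, Vilnius, Minsk

Visit Kigali; enqueue Cairo, Quito, Tokyo → queue [Cairo, Quito, Tokyo]
Visit Cairo; enqueue Bern, Kyoto, Sofia → queue [Quito, Tokyo, Bern, Kyoto, Sofia]
Visit Quito; enqueue Dubai, Porto, Tunis → queue [Tokyo, Bern, Kyoto, Sofia, Dubai, Porto, Tunis]
Visit Tokyo; enqueue Manila, Perth → queue [Bern, Kyoto, Sofia, Dubai, Porto, Tunis, Manila, Perth]
Visit Bern; enqueue Milan, Oslo → queue [Kyoto, Sofia, Dubai, Porto, Tunis, Manila, Perth, Milan, Oslo]
Visit Kyoto → queue [Sofia, Dubai, Porto, Tunis, Manila, Perth, Milan, Oslo]
Visit Sofia; enqueue Lagos, Vilnius → queue [Dubai, Porto, Tunis, Manila, Perth, Milan, Oslo, Lagos, Vilnius]
Visit Dubai → queue [Porto, Tunis, Manila, Perth, Milan, Oslo, Lagos, Vilnius]
Visit Porto → queue [Tunis, Manila, Perth, Milan, Oslo, Lagos, Vilnius]
Visit Tunis → queue [Manila, Perth, Milan, Oslo, Lagos, Vilnius]
Visit Manila → queue [Perth, Milan, Oslo, Lagos, Vilnius]
Visit Perth → queue [Milan, Oslo, Lagos, Vilnius]
Visit Milan → queue [Oslo, Lagos, Vilnius]
Visit Oslo → queue [Lagos, Vilnius]
Visit Lagos; enqueue Minsk → queue [Vilnius, Minsk]
Visit Vilnius → queue [Minsk]
Visit Minsk → queue []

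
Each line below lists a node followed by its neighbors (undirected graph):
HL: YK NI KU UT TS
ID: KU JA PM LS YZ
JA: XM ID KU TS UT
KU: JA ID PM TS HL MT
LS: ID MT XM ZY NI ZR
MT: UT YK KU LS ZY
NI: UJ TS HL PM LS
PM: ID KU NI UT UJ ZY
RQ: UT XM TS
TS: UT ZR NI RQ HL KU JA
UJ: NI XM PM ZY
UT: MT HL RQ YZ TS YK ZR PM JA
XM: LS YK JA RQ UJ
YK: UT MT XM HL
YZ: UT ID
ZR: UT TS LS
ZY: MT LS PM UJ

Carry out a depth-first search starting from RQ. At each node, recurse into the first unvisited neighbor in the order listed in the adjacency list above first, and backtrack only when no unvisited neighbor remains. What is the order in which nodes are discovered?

RQ -> UT -> MT -> YK -> XM -> LS -> ID -> KU -> JA -> TS -> ZR -> NI -> UJ -> PM -> ZY -> HL -> YZ

Visit RQ
RQ → UT
UT → MT
MT → YK
YK → XM
XM → LS
LS → ID
ID → KU
KU → JA
JA → TS
TS → ZR
TS → NI
NI → UJ
UJ → PM
PM → ZY
NI → HL
ID → YZ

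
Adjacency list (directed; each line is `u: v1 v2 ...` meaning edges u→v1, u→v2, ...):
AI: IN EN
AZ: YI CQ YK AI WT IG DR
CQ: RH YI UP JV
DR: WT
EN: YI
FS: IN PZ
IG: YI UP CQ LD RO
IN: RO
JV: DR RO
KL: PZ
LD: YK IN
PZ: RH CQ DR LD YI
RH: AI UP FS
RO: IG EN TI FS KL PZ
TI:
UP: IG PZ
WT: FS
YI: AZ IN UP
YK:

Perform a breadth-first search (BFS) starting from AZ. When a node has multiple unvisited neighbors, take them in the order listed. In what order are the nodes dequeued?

Visit AZ; enqueue YI, CQ, YK, AI, WT, IG, DR → queue [YI, CQ, YK, AI, WT, IG, DR]
Visit YI; enqueue IN, UP → queue [CQ, YK, AI, WT, IG, DR, IN, UP]
Visit CQ; enqueue RH, JV → queue [YK, AI, WT, IG, DR, IN, UP, RH, JV]
Visit YK → queue [AI, WT, IG, DR, IN, UP, RH, JV]
Visit AI; enqueue EN → queue [WT, IG, DR, IN, UP, RH, JV, EN]
Visit WT; enqueue FS → queue [IG, DR, IN, UP, RH, JV, EN, FS]
Visit IG; enqueue LD, RO → queue [DR, IN, UP, RH, JV, EN, FS, LD, RO]
Visit DR → queue [IN, UP, RH, JV, EN, FS, LD, RO]
Visit IN → queue [UP, RH, JV, EN, FS, LD, RO]
Visit UP; enqueue PZ → queue [RH, JV, EN, FS, LD, RO, PZ]
Visit RH → queue [JV, EN, FS, LD, RO, PZ]
Visit JV → queue [EN, FS, LD, RO, PZ]
Visit EN → queue [FS, LD, RO, PZ]
Visit FS → queue [LD, RO, PZ]
Visit LD → queue [RO, PZ]
Visit RO; enqueue TI, KL → queue [PZ, TI, KL]
Visit PZ → queue [TI, KL]
Visit TI → queue [KL]
Visit KL → queue []

AZ, YI, CQ, YK, AI, WT, IG, DR, IN, UP, RH, JV, EN, FS, LD, RO, PZ, TI, KL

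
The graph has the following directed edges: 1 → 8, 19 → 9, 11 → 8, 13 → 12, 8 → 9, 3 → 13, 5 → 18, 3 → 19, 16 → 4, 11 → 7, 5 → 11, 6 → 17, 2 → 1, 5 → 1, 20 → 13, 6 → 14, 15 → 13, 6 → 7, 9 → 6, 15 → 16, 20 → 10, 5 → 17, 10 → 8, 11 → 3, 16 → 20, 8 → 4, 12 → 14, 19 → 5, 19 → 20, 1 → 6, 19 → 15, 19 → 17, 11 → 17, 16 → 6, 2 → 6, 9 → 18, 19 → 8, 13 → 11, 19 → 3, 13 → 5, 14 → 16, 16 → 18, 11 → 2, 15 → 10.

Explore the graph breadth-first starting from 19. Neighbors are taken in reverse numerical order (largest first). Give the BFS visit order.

19 -> 20 -> 17 -> 15 -> 9 -> 8 -> 5 -> 3 -> 13 -> 10 -> 16 -> 18 -> 6 -> 4 -> 11 -> 1 -> 12 -> 14 -> 7 -> 2

Visit 19; enqueue 20, 17, 15, 9, 8, 5, 3 → queue [20, 17, 15, 9, 8, 5, 3]
Visit 20; enqueue 13, 10 → queue [17, 15, 9, 8, 5, 3, 13, 10]
Visit 17 → queue [15, 9, 8, 5, 3, 13, 10]
Visit 15; enqueue 16 → queue [9, 8, 5, 3, 13, 10, 16]
Visit 9; enqueue 18, 6 → queue [8, 5, 3, 13, 10, 16, 18, 6]
Visit 8; enqueue 4 → queue [5, 3, 13, 10, 16, 18, 6, 4]
Visit 5; enqueue 11, 1 → queue [3, 13, 10, 16, 18, 6, 4, 11, 1]
Visit 3 → queue [13, 10, 16, 18, 6, 4, 11, 1]
Visit 13; enqueue 12 → queue [10, 16, 18, 6, 4, 11, 1, 12]
Visit 10 → queue [16, 18, 6, 4, 11, 1, 12]
Visit 16 → queue [18, 6, 4, 11, 1, 12]
Visit 18 → queue [6, 4, 11, 1, 12]
Visit 6; enqueue 14, 7 → queue [4, 11, 1, 12, 14, 7]
Visit 4 → queue [11, 1, 12, 14, 7]
Visit 11; enqueue 2 → queue [1, 12, 14, 7, 2]
Visit 1 → queue [12, 14, 7, 2]
Visit 12 → queue [14, 7, 2]
Visit 14 → queue [7, 2]
Visit 7 → queue [2]
Visit 2 → queue []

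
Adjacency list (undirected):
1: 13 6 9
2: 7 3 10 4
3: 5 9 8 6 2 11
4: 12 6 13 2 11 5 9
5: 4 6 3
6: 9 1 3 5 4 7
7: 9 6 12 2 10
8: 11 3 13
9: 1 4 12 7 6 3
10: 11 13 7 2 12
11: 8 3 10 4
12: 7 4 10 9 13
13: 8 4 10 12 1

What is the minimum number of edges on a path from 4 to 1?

Level 0: 4
Level 1: 2, 5, 6, 9, 11, 12, 13
Level 2: 1, 3, 7, 8, 10
1 first appears at level 2.

2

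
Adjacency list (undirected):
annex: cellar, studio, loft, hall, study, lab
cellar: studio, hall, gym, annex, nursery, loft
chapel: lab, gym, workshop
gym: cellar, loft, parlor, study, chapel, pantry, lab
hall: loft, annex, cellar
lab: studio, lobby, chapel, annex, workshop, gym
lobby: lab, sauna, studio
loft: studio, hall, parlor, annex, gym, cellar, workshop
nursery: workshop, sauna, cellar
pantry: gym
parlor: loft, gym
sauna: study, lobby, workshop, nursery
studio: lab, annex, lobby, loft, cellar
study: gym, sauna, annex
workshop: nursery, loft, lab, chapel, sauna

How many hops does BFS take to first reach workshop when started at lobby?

2

Level 0: lobby
Level 1: lab, sauna, studio
Level 2: annex, cellar, chapel, gym, loft, nursery, study, workshop
Level 3: hall, pantry, parlor
workshop first appears at level 2.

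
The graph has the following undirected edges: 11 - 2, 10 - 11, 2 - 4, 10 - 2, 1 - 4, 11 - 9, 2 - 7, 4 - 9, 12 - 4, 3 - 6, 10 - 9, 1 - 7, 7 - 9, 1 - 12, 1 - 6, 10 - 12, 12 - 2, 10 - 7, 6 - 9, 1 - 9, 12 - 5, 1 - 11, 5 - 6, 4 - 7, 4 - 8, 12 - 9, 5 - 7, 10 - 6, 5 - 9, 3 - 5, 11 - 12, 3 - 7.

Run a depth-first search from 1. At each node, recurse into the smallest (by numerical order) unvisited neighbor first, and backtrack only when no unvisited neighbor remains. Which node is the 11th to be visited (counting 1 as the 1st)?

Visit 1
1 → 4
4 → 2
2 → 7
7 → 3
3 → 5
5 → 6
6 → 9
9 → 10
10 → 11
11 → 12
4 → 8

Visit order: 1, 4, 2, 7, 3, 5, 6, 9, 10, 11, 12, 8

12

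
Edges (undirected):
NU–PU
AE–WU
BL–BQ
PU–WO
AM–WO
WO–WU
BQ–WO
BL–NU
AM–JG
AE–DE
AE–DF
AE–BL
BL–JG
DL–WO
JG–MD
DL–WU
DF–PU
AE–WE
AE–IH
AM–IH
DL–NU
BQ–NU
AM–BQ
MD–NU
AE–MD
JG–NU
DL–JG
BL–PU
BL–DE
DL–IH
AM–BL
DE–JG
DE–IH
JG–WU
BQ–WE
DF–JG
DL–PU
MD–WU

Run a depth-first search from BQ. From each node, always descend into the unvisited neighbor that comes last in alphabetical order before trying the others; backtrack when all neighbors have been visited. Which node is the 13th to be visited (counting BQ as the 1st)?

DE

Visit BQ
BQ → WO
WO → WU
WU → MD
MD → NU
NU → PU
PU → DL
DL → JG
JG → DF
DF → AE
AE → WE
AE → IH
IH → DE
DE → BL
BL → AM

Visit order: BQ, WO, WU, MD, NU, PU, DL, JG, DF, AE, WE, IH, DE, BL, AM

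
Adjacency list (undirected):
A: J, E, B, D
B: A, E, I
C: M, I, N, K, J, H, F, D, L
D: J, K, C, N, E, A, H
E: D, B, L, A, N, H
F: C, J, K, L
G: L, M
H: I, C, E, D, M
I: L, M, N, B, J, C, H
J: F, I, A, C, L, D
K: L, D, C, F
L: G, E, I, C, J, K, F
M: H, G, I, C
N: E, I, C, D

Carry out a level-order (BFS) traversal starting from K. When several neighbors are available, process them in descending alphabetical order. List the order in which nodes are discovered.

Visit K; enqueue L, F, D, C → queue [L, F, D, C]
Visit L; enqueue J, I, G, E → queue [F, D, C, J, I, G, E]
Visit F → queue [D, C, J, I, G, E]
Visit D; enqueue N, H, A → queue [C, J, I, G, E, N, H, A]
Visit C; enqueue M → queue [J, I, G, E, N, H, A, M]
Visit J → queue [I, G, E, N, H, A, M]
Visit I; enqueue B → queue [G, E, N, H, A, M, B]
Visit G → queue [E, N, H, A, M, B]
Visit E → queue [N, H, A, M, B]
Visit N → queue [H, A, M, B]
Visit H → queue [A, M, B]
Visit A → queue [M, B]
Visit M → queue [B]
Visit B → queue []

K → L → F → D → C → J → I → G → E → N → H → A → M → B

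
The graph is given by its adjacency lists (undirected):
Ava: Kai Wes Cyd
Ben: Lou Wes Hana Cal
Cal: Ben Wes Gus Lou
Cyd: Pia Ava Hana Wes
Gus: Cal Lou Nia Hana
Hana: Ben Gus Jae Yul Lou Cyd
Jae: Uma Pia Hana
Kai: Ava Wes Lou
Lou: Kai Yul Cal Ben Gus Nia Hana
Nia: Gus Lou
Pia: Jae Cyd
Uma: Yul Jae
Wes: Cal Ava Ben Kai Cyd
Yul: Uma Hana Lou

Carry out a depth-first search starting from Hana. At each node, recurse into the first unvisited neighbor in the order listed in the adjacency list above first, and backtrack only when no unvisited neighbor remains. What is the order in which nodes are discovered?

Hana → Ben → Lou → Kai → Ava → Wes → Cal → Gus → Nia → Cyd → Pia → Jae → Uma → Yul

Visit Hana
Hana → Ben
Ben → Lou
Lou → Kai
Kai → Ava
Ava → Wes
Wes → Cal
Cal → Gus
Gus → Nia
Wes → Cyd
Cyd → Pia
Pia → Jae
Jae → Uma
Uma → Yul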